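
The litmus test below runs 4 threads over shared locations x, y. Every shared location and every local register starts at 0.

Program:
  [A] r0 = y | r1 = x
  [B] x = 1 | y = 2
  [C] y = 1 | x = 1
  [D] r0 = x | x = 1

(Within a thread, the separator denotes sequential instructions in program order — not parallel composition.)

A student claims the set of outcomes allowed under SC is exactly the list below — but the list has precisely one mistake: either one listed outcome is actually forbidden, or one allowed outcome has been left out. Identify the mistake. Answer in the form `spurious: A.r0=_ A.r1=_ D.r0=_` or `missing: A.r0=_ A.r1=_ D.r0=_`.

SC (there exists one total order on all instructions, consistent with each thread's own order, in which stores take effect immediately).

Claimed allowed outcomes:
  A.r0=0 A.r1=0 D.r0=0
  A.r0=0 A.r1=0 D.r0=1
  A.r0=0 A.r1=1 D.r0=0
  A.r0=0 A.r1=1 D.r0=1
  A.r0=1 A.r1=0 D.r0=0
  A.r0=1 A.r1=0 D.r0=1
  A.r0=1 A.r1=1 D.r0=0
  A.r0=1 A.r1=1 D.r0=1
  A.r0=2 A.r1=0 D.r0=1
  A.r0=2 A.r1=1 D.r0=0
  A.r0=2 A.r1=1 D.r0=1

spurious: A.r0=2 A.r1=0 D.r0=1

outcome vector order: (A.r0,A.r1,D.r0)
SC: 10 outcomes — {000 001 010 011 100 101 110 111 210 211}
claimed∖SC = {201}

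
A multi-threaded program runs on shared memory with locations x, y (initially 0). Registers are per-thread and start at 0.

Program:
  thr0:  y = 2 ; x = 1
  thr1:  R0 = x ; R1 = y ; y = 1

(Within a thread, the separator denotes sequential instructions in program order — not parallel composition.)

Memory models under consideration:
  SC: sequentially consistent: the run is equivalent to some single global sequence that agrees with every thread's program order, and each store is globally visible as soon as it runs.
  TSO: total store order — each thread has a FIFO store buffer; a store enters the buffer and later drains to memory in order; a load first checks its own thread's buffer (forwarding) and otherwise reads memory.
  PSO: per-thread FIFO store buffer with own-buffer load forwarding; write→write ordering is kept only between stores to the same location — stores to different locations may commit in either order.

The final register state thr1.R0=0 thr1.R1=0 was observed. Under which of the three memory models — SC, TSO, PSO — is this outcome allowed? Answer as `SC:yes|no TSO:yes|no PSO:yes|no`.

outcome vector order: (thr1.R0,thr1.R1)
SC (3): 00 02 12
TSO (3): 00 02 12
PSO (4): 00 02 10 12
target 00 ∈ {SC,TSO,PSO}

SC:yes TSO:yes PSO:yes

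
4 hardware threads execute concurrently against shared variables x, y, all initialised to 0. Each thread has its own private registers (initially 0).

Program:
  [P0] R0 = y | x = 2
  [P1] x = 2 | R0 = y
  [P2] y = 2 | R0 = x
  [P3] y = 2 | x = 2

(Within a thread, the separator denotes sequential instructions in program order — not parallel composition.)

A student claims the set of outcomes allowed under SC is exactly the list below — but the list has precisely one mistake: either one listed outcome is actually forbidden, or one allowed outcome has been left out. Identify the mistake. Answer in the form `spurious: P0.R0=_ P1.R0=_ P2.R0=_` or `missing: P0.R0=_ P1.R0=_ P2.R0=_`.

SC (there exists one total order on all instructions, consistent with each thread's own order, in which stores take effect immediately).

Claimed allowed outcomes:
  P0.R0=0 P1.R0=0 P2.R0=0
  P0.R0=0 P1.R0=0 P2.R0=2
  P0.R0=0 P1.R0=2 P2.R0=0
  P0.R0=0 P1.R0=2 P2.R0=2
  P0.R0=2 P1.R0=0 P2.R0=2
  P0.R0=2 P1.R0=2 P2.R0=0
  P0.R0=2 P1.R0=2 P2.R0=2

outcome vector order: (P0.R0,P1.R0,P2.R0)
SC (6): 0/0/2 0/2/0 0/2/2 2/0/2 2/2/0 2/2/2
claimed∖SC = {0/0/0}

spurious: P0.R0=0 P1.R0=0 P2.R0=0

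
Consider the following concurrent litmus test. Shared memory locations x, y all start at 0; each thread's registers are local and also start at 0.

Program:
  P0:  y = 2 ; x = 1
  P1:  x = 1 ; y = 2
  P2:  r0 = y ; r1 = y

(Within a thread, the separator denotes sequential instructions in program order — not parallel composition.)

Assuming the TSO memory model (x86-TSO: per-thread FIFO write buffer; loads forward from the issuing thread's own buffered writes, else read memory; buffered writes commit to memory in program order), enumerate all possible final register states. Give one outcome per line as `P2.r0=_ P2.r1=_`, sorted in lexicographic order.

outcome vector order: (P2.r0,P2.r1)
|TSO outcomes| = 3

P2.r0=0 P2.r1=0
P2.r0=0 P2.r1=2
P2.r0=2 P2.r1=2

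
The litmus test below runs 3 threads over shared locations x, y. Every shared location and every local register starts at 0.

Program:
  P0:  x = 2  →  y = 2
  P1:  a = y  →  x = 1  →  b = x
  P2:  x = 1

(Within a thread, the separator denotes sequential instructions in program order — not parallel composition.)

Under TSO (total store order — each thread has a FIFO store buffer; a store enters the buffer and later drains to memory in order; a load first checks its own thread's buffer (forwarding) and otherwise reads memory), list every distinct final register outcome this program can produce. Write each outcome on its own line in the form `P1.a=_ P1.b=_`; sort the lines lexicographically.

P1.a=0 P1.b=1
P1.a=0 P1.b=2
P1.a=2 P1.b=1

outcome vector order: (P1.a,P1.b)
|TSO outcomes| = 3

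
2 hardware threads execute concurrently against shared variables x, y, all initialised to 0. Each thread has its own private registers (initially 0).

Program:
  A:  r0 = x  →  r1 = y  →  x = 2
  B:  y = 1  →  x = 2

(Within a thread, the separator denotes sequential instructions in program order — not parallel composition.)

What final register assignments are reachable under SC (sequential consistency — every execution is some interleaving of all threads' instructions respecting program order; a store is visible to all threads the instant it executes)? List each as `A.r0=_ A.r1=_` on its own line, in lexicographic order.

A.r0=0 A.r1=0
A.r0=0 A.r1=1
A.r0=2 A.r1=1

outcome vector order: (A.r0,A.r1)
|SC outcomes| = 3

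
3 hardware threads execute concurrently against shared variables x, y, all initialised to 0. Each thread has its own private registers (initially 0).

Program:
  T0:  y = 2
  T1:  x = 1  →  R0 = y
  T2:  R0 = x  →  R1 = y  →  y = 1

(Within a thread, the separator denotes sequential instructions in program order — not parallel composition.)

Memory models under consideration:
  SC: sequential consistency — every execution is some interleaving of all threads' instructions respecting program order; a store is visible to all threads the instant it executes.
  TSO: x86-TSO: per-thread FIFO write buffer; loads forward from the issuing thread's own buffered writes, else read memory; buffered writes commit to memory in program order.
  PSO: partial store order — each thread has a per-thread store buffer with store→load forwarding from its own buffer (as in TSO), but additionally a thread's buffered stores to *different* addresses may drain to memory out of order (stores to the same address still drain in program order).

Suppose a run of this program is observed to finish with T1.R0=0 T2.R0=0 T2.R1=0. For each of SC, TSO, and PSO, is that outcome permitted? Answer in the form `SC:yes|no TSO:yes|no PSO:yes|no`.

SC:yes TSO:yes PSO:yes

outcome vector order: (T1.R0,T2.R0,T2.R1)
SC (12): <0 0 0>, <0 0 2>, <0 1 0>, <0 1 2>, <1 0 0>, <1 0 2>, <1 1 0>, <1 1 2>, <2 0 0>, <2 0 2>, <2 1 0>, <2 1 2>
TSO (12): <0 0 0>, <0 0 2>, <0 1 0>, <0 1 2>, <1 0 0>, <1 0 2>, <1 1 0>, <1 1 2>, <2 0 0>, <2 0 2>, <2 1 0>, <2 1 2>
PSO (12): <0 0 0>, <0 0 2>, <0 1 0>, <0 1 2>, <1 0 0>, <1 0 2>, <1 1 0>, <1 1 2>, <2 0 0>, <2 0 2>, <2 1 0>, <2 1 2>
target <0 0 0> ∈ {SC,TSO,PSO}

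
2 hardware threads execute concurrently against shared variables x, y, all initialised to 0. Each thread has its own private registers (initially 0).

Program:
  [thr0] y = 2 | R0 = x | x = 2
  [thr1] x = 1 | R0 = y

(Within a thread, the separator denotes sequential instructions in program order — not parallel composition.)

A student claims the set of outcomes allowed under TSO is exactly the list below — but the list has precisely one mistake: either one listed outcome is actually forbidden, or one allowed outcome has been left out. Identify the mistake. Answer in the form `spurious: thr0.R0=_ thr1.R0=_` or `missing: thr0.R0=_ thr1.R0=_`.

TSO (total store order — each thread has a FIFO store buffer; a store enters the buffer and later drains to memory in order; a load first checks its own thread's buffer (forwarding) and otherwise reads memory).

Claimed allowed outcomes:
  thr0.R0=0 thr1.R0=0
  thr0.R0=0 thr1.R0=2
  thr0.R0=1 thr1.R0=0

missing: thr0.R0=1 thr1.R0=2

outcome vector order: (thr0.R0,thr1.R0)
[TSO] allowed = {<0 0> <0 2> <1 0> <1 2>}
TSO∖claimed = {<1 2>}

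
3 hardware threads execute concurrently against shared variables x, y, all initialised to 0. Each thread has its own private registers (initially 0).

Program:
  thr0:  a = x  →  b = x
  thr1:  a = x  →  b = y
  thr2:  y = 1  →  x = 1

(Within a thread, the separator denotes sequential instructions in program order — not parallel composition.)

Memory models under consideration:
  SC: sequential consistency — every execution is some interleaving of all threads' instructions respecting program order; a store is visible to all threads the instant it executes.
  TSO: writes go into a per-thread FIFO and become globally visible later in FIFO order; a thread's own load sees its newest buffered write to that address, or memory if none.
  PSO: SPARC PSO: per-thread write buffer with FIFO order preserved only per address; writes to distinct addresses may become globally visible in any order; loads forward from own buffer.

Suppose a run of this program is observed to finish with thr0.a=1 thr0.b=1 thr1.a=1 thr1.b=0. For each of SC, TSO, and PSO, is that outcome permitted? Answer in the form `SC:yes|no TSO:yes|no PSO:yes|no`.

outcome vector order: (thr0.a,thr0.b,thr1.a,thr1.b)
under SC → 0/0/0/0 0/0/0/1 0/0/1/1 0/1/0/0 0/1/0/1 0/1/1/1 1/1/0/0 1/1/0/1 1/1/1/1
under TSO → 0/0/0/0 0/0/0/1 0/0/1/1 0/1/0/0 0/1/0/1 0/1/1/1 1/1/0/0 1/1/0/1 1/1/1/1
under PSO → 0/0/0/0 0/0/0/1 0/0/1/0 0/0/1/1 0/1/0/0 0/1/0/1 0/1/1/0 0/1/1/1 1/1/0/0 1/1/0/1 1/1/1/0 1/1/1/1
target 1/1/1/0 ∈ {PSO}

SC:no TSO:no PSO:yes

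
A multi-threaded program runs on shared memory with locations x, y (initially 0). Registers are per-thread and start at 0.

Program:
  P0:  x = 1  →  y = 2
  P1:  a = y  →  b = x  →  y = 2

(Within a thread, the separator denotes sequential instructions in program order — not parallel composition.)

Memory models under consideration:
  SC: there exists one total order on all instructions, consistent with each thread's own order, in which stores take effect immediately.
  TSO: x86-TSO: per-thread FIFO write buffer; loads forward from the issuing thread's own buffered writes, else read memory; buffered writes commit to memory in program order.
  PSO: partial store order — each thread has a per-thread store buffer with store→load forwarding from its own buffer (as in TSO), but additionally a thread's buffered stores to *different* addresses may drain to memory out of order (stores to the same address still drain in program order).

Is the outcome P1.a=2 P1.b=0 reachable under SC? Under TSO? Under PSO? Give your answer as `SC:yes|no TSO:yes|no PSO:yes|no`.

outcome vector order: (P1.a,P1.b)
under SC → 0/0 0/1 2/1
under TSO → 0/0 0/1 2/1
under PSO → 0/0 0/1 2/0 2/1
target 2/0 ∈ {PSO}

SC:no TSO:no PSO:yes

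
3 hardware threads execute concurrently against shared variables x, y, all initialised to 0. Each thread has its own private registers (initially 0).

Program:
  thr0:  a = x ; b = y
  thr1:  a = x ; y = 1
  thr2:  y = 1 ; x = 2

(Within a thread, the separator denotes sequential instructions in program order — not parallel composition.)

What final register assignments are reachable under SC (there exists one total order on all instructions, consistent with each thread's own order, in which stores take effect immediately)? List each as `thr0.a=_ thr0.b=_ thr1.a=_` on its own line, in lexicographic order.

outcome vector order: (thr0.a,thr0.b,thr1.a)
|SC outcomes| = 6

thr0.a=0 thr0.b=0 thr1.a=0
thr0.a=0 thr0.b=0 thr1.a=2
thr0.a=0 thr0.b=1 thr1.a=0
thr0.a=0 thr0.b=1 thr1.a=2
thr0.a=2 thr0.b=1 thr1.a=0
thr0.a=2 thr0.b=1 thr1.a=2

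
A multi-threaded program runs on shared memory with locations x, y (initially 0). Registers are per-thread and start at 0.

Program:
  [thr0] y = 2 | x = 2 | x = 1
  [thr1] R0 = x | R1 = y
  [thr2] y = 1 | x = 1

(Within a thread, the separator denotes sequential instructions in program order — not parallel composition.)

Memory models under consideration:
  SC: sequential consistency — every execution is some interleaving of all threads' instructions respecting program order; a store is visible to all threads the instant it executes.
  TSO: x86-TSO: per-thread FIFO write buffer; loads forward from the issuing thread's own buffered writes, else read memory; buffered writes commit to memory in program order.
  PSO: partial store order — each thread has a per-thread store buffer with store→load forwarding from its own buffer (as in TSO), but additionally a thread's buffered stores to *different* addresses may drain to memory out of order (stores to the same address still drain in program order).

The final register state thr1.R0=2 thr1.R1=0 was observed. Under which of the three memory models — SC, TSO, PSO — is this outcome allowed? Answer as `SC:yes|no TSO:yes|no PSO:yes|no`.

outcome vector order: (thr1.R0,thr1.R1)
[SC] allowed = {(0,0); (0,1); (0,2); (1,1); (1,2); (2,1); (2,2)}
[TSO] allowed = {(0,0); (0,1); (0,2); (1,1); (1,2); (2,1); (2,2)}
[PSO] allowed = {(0,0); (0,1); (0,2); (1,0); (1,1); (1,2); (2,0); (2,1); (2,2)}
target (2,0) ∈ {PSO}

SC:no TSO:no PSO:yes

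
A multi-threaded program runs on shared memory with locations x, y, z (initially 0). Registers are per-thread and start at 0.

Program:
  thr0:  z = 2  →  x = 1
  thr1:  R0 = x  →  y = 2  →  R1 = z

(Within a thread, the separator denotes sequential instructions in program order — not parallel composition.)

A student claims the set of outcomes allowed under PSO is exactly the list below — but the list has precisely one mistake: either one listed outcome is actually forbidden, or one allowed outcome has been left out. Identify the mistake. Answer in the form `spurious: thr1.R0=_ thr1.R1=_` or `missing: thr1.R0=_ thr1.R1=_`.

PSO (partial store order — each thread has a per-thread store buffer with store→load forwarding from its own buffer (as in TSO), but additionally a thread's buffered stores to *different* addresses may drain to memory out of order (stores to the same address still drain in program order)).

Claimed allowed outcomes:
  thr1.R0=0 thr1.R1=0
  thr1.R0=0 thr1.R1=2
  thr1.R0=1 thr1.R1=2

missing: thr1.R0=1 thr1.R1=0

outcome vector order: (thr1.R0,thr1.R1)
under PSO → 00 02 10 12
PSO∖claimed = {10}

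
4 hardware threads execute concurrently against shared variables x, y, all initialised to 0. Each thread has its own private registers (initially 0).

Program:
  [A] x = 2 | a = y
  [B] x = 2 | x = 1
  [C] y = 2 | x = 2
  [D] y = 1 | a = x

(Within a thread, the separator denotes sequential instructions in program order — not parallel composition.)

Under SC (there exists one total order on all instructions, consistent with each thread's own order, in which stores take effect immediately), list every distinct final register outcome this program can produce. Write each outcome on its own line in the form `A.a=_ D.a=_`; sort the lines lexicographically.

outcome vector order: (A.a,D.a)
|SC outcomes| = 8

A.a=0 D.a=1
A.a=0 D.a=2
A.a=1 D.a=0
A.a=1 D.a=1
A.a=1 D.a=2
A.a=2 D.a=0
A.a=2 D.a=1
A.a=2 D.a=2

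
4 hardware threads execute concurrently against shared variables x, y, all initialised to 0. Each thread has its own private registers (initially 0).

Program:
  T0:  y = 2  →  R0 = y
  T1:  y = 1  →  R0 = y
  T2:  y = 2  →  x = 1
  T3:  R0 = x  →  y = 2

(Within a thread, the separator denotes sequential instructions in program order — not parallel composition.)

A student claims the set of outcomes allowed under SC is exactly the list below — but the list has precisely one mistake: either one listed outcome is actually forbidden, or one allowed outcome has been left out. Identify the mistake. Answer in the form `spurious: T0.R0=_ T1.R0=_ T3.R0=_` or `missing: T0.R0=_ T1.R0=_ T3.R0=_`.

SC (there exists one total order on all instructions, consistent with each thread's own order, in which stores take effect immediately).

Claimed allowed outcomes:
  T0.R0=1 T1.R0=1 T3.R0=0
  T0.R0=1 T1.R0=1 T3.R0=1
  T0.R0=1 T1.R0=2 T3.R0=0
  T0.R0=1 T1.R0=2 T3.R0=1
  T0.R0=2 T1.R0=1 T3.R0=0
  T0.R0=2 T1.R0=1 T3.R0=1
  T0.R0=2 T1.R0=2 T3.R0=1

outcome vector order: (T0.R0,T1.R0,T3.R0)
[SC] allowed = {<1 1 0> <1 1 1> <1 2 0> <1 2 1> <2 1 0> <2 1 1> <2 2 0> <2 2 1>}
SC∖claimed = {<2 2 0>}

missing: T0.R0=2 T1.R0=2 T3.R0=0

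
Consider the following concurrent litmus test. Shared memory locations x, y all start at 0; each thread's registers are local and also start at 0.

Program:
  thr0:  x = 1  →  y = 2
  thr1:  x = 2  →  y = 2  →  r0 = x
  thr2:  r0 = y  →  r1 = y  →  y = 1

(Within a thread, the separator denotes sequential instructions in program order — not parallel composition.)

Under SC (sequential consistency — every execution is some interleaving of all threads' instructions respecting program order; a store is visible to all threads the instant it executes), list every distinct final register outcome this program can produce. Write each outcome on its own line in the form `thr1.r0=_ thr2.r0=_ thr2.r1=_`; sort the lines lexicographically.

thr1.r0=1 thr2.r0=0 thr2.r1=0
thr1.r0=1 thr2.r0=0 thr2.r1=2
thr1.r0=1 thr2.r0=2 thr2.r1=2
thr1.r0=2 thr2.r0=0 thr2.r1=0
thr1.r0=2 thr2.r0=0 thr2.r1=2
thr1.r0=2 thr2.r0=2 thr2.r1=2

outcome vector order: (thr1.r0,thr2.r0,thr2.r1)
|SC outcomes| = 6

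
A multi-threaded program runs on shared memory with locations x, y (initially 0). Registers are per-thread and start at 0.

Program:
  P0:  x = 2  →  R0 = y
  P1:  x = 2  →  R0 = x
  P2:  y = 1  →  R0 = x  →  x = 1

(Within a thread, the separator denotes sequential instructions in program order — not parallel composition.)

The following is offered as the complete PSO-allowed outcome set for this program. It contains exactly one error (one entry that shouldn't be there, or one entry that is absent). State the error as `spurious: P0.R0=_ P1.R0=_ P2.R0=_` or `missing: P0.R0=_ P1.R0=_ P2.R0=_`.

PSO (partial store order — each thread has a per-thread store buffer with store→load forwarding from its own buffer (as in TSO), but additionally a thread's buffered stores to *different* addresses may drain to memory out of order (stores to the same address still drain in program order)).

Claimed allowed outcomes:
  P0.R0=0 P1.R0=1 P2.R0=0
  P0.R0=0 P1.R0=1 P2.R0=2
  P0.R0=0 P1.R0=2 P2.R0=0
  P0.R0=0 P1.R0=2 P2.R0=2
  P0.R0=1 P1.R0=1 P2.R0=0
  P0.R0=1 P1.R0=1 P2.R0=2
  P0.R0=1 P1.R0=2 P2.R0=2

outcome vector order: (P0.R0,P1.R0,P2.R0)
[PSO] allowed = {010 012 020 022 110 112 120 122}
PSO∖claimed = {120}

missing: P0.R0=1 P1.R0=2 P2.R0=0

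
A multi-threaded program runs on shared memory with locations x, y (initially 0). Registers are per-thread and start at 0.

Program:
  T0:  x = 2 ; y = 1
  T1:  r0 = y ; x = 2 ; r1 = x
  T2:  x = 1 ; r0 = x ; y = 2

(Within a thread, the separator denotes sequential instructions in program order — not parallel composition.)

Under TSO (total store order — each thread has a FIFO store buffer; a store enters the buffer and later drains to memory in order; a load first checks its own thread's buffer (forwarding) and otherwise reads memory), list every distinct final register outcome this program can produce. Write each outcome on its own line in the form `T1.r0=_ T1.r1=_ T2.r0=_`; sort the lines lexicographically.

outcome vector order: (T1.r0,T1.r1,T2.r0)
|TSO outcomes| = 9

T1.r0=0 T1.r1=1 T2.r0=1
T1.r0=0 T1.r1=1 T2.r0=2
T1.r0=0 T1.r1=2 T2.r0=1
T1.r0=0 T1.r1=2 T2.r0=2
T1.r0=1 T1.r1=1 T2.r0=1
T1.r0=1 T1.r1=2 T2.r0=1
T1.r0=1 T1.r1=2 T2.r0=2
T1.r0=2 T1.r1=2 T2.r0=1
T1.r0=2 T1.r1=2 T2.r0=2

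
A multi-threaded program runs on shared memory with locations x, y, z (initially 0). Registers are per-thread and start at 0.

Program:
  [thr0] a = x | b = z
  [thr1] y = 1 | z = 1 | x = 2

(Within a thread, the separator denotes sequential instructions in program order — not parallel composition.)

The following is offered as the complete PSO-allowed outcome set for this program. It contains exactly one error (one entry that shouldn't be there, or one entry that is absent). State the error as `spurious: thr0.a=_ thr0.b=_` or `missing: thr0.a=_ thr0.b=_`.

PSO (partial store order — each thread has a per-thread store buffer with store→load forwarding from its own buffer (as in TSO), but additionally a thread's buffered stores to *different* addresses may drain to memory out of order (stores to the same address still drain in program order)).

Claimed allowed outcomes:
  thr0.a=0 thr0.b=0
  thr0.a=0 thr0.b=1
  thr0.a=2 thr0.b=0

outcome vector order: (thr0.a,thr0.b)
PSO: 4 outcomes — {00, 01, 20, 21}
PSO∖claimed = {21}

missing: thr0.a=2 thr0.b=1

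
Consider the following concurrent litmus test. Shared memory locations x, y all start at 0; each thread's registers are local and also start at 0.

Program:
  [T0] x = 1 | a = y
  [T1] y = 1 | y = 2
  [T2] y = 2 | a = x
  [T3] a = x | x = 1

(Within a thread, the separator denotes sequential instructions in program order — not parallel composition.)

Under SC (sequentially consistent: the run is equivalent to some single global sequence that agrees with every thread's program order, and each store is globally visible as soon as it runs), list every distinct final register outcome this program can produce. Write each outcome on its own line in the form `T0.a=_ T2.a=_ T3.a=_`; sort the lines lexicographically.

outcome vector order: (T0.a,T2.a,T3.a)
|SC outcomes| = 10

T0.a=0 T2.a=1 T3.a=0
T0.a=0 T2.a=1 T3.a=1
T0.a=1 T2.a=0 T3.a=0
T0.a=1 T2.a=0 T3.a=1
T0.a=1 T2.a=1 T3.a=0
T0.a=1 T2.a=1 T3.a=1
T0.a=2 T2.a=0 T3.a=0
T0.a=2 T2.a=0 T3.a=1
T0.a=2 T2.a=1 T3.a=0
T0.a=2 T2.a=1 T3.a=1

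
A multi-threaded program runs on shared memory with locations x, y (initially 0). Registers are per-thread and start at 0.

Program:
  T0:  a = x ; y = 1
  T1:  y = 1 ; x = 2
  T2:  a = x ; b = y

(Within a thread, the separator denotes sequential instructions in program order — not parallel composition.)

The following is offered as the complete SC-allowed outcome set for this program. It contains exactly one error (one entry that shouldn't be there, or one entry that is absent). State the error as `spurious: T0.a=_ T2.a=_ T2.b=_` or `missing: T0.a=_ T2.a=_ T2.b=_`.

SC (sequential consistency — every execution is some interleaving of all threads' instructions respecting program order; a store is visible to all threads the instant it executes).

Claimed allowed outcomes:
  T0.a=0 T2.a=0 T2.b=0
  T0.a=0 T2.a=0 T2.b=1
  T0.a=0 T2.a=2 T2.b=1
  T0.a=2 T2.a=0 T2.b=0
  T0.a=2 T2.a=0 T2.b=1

outcome vector order: (T0.a,T2.a,T2.b)
under SC → <0 0 0>; <0 0 1>; <0 2 1>; <2 0 0>; <2 0 1>; <2 2 1>
SC∖claimed = {<2 2 1>}

missing: T0.a=2 T2.a=2 T2.b=1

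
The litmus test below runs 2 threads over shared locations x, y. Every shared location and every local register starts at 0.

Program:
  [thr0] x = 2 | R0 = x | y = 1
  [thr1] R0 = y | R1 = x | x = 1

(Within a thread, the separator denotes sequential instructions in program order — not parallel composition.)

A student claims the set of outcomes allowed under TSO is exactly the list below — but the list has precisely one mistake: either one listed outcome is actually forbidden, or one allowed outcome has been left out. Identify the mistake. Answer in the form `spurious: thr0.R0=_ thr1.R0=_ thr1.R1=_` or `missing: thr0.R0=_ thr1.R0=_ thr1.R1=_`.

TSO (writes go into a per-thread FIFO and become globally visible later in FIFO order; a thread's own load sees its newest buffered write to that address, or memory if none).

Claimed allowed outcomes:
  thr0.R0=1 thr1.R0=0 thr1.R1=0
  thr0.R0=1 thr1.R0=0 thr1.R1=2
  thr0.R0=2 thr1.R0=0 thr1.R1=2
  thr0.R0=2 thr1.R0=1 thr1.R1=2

outcome vector order: (thr0.R0,thr1.R0,thr1.R1)
TSO: 5 outcomes — {1/0/0; 1/0/2; 2/0/0; 2/0/2; 2/1/2}
TSO∖claimed = {2/0/0}

missing: thr0.R0=2 thr1.R0=0 thr1.R1=0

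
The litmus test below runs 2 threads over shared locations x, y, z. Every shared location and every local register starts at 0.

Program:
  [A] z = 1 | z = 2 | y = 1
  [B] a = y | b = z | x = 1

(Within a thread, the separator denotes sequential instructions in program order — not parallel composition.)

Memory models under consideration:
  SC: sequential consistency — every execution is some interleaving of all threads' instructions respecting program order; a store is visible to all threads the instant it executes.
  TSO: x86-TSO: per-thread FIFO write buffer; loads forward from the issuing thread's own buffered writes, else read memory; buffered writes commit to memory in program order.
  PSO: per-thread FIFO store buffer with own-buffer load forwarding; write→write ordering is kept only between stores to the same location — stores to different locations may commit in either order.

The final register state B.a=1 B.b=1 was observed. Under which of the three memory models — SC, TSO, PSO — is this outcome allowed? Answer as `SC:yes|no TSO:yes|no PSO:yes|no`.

outcome vector order: (B.a,B.b)
under SC → <0 0> <0 1> <0 2> <1 2>
under TSO → <0 0> <0 1> <0 2> <1 2>
under PSO → <0 0> <0 1> <0 2> <1 0> <1 1> <1 2>
target <1 1> ∈ {PSO}

SC:no TSO:no PSO:yes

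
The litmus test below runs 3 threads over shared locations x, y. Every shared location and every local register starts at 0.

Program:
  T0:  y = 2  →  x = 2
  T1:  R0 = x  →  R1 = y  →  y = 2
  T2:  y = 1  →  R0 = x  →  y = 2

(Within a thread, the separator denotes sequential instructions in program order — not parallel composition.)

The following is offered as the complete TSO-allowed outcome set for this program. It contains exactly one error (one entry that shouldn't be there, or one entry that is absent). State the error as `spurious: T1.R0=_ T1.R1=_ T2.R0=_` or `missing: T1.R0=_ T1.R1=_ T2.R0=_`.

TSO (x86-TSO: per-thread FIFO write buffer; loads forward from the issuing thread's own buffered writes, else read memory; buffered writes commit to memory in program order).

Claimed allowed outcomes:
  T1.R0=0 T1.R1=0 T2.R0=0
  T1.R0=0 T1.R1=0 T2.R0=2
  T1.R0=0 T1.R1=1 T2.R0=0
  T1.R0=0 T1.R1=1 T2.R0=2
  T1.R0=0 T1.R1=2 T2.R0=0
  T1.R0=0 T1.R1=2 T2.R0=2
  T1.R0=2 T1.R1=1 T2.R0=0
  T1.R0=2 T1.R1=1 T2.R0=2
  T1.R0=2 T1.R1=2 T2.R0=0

missing: T1.R0=2 T1.R1=2 T2.R0=2

outcome vector order: (T1.R0,T1.R1,T2.R0)
TSO: 10 outcomes — {(0,0,0); (0,0,2); (0,1,0); (0,1,2); (0,2,0); (0,2,2); (2,1,0); (2,1,2); (2,2,0); (2,2,2)}
TSO∖claimed = {(2,2,2)}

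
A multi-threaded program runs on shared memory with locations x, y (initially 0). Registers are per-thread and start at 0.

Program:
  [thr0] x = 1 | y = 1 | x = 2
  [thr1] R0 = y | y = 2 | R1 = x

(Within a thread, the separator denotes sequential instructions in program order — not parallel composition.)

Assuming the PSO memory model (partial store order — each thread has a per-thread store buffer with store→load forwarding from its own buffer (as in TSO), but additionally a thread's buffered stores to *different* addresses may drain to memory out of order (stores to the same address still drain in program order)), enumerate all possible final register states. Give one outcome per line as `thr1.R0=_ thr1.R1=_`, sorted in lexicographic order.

thr1.R0=0 thr1.R1=0
thr1.R0=0 thr1.R1=1
thr1.R0=0 thr1.R1=2
thr1.R0=1 thr1.R1=0
thr1.R0=1 thr1.R1=1
thr1.R0=1 thr1.R1=2

outcome vector order: (thr1.R0,thr1.R1)
|PSO outcomes| = 6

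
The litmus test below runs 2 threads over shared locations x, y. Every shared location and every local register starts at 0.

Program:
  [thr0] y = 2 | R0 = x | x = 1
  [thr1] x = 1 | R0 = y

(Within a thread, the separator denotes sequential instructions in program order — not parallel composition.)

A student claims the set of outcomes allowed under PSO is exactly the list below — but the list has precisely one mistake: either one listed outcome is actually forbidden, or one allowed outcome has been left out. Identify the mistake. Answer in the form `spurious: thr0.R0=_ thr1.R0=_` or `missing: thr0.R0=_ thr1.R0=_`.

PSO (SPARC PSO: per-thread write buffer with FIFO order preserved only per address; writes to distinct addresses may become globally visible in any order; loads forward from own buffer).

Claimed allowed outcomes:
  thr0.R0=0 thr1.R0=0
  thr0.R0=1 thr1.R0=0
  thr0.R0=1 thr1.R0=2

missing: thr0.R0=0 thr1.R0=2

outcome vector order: (thr0.R0,thr1.R0)
under PSO → 00 02 10 12
PSO∖claimed = {02}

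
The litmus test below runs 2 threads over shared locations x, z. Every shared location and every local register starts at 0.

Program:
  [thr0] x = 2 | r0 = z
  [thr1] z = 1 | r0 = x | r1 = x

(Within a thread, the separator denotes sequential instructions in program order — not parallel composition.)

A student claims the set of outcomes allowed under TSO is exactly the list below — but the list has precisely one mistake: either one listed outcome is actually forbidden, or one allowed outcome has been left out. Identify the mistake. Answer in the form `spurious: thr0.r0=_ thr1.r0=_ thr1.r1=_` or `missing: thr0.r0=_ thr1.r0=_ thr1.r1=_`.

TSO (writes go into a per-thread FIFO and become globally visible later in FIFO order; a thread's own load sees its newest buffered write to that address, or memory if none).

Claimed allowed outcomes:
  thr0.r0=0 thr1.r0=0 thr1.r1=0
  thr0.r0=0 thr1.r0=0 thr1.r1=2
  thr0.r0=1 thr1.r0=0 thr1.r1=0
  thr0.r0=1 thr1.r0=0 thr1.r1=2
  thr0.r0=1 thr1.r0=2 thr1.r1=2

missing: thr0.r0=0 thr1.r0=2 thr1.r1=2

outcome vector order: (thr0.r0,thr1.r0,thr1.r1)
under TSO → (0,0,0), (0,0,2), (0,2,2), (1,0,0), (1,0,2), (1,2,2)
TSO∖claimed = {(0,2,2)}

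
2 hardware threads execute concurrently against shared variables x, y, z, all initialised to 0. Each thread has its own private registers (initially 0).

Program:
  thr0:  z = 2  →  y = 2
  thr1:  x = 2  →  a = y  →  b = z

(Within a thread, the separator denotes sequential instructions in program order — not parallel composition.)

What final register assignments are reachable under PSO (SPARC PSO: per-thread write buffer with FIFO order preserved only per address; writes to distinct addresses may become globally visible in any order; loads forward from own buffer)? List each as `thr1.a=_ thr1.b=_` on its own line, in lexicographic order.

outcome vector order: (thr1.a,thr1.b)
|PSO outcomes| = 4

thr1.a=0 thr1.b=0
thr1.a=0 thr1.b=2
thr1.a=2 thr1.b=0
thr1.a=2 thr1.b=2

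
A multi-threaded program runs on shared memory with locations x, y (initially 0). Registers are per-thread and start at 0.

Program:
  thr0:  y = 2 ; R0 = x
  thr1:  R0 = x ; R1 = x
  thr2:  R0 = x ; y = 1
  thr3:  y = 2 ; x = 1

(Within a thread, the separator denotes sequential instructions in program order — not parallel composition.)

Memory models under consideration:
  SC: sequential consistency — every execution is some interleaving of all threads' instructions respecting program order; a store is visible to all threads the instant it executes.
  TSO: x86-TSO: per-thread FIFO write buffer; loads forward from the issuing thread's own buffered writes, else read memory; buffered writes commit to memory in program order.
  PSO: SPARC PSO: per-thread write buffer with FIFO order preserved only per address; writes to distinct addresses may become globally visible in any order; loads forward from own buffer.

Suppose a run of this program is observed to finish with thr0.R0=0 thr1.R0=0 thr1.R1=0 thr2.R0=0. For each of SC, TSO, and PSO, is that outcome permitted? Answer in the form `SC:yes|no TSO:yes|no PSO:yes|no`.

outcome vector order: (thr0.R0,thr1.R0,thr1.R1,thr2.R0)
SC: 12 outcomes — {(0,0,0,0), (0,0,0,1), (0,0,1,0), (0,0,1,1), (0,1,1,0), (0,1,1,1), (1,0,0,0), (1,0,0,1), (1,0,1,0), (1,0,1,1), (1,1,1,0), (1,1,1,1)}
TSO: 12 outcomes — {(0,0,0,0), (0,0,0,1), (0,0,1,0), (0,0,1,1), (0,1,1,0), (0,1,1,1), (1,0,0,0), (1,0,0,1), (1,0,1,0), (1,0,1,1), (1,1,1,0), (1,1,1,1)}
PSO: 12 outcomes — {(0,0,0,0), (0,0,0,1), (0,0,1,0), (0,0,1,1), (0,1,1,0), (0,1,1,1), (1,0,0,0), (1,0,0,1), (1,0,1,0), (1,0,1,1), (1,1,1,0), (1,1,1,1)}
target (0,0,0,0) ∈ {SC,TSO,PSO}

SC:yes TSO:yes PSO:yes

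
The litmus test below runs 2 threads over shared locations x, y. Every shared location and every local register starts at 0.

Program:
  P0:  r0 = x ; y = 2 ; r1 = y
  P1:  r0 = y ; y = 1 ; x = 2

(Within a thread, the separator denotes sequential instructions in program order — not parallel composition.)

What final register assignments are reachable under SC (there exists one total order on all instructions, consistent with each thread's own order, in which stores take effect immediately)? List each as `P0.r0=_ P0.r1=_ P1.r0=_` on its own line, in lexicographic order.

outcome vector order: (P0.r0,P0.r1,P1.r0)
|SC outcomes| = 5

P0.r0=0 P0.r1=1 P1.r0=0
P0.r0=0 P0.r1=1 P1.r0=2
P0.r0=0 P0.r1=2 P1.r0=0
P0.r0=0 P0.r1=2 P1.r0=2
P0.r0=2 P0.r1=2 P1.r0=0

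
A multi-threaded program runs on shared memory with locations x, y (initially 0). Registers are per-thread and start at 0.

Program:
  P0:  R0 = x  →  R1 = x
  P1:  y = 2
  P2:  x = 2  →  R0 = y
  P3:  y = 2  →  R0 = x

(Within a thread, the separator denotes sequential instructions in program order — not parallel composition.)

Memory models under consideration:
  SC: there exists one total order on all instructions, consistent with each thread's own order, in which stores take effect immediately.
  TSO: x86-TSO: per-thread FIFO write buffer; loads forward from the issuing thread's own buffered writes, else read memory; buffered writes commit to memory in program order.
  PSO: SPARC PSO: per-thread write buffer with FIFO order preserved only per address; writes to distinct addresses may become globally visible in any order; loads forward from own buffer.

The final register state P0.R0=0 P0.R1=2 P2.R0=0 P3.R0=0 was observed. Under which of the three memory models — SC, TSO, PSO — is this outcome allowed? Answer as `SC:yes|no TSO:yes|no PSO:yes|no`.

SC:no TSO:yes PSO:yes

outcome vector order: (P0.R0,P0.R1,P2.R0,P3.R0)
SC: 9 outcomes — {(0,0,0,2) (0,0,2,0) (0,0,2,2) (0,2,0,2) (0,2,2,0) (0,2,2,2) (2,2,0,2) (2,2,2,0) (2,2,2,2)}
TSO: 12 outcomes — {(0,0,0,0) (0,0,0,2) (0,0,2,0) (0,0,2,2) (0,2,0,0) (0,2,0,2) (0,2,2,0) (0,2,2,2) (2,2,0,0) (2,2,0,2) (2,2,2,0) (2,2,2,2)}
PSO: 12 outcomes — {(0,0,0,0) (0,0,0,2) (0,0,2,0) (0,0,2,2) (0,2,0,0) (0,2,0,2) (0,2,2,0) (0,2,2,2) (2,2,0,0) (2,2,0,2) (2,2,2,0) (2,2,2,2)}
target (0,2,0,0) ∈ {TSO,PSO}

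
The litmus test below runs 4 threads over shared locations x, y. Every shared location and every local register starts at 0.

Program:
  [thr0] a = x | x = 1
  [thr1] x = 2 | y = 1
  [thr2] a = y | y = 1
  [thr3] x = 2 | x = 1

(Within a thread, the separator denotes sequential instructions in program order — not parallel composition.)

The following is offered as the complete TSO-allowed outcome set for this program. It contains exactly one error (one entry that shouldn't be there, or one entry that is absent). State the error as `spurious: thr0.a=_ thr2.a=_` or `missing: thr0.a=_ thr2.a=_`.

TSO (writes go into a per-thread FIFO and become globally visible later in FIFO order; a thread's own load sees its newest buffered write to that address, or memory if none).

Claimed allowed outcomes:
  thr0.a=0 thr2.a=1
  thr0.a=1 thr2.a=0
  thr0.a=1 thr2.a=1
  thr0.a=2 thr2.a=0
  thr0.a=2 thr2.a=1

missing: thr0.a=0 thr2.a=0

outcome vector order: (thr0.a,thr2.a)
TSO (6): <0 0>; <0 1>; <1 0>; <1 1>; <2 0>; <2 1>
TSO∖claimed = {<0 0>}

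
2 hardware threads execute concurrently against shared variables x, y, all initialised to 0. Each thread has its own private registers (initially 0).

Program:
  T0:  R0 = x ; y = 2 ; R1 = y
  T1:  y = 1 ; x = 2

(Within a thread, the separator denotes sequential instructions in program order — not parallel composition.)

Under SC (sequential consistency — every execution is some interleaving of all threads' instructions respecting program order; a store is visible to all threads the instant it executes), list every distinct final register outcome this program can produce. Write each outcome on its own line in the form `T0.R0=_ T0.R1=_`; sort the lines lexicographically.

outcome vector order: (T0.R0,T0.R1)
|SC outcomes| = 3

T0.R0=0 T0.R1=1
T0.R0=0 T0.R1=2
T0.R0=2 T0.R1=2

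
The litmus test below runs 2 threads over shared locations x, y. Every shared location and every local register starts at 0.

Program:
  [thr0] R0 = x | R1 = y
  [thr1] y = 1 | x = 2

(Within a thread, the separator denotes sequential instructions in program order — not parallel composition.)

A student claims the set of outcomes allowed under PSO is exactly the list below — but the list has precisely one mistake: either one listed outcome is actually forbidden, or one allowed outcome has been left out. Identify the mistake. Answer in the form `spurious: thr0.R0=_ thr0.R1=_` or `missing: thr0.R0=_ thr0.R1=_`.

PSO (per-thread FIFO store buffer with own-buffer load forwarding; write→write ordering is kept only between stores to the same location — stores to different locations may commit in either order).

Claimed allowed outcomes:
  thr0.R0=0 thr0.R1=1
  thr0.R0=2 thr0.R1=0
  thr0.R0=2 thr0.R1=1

missing: thr0.R0=0 thr0.R1=0

outcome vector order: (thr0.R0,thr0.R1)
[PSO] allowed = {0/0, 0/1, 2/0, 2/1}
PSO∖claimed = {0/0}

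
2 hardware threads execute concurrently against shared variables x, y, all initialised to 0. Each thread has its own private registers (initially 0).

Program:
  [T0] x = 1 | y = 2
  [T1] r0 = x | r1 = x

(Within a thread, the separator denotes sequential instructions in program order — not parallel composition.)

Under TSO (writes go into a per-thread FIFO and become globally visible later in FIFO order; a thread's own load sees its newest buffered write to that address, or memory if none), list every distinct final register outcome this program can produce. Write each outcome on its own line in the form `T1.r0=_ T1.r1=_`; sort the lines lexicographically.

outcome vector order: (T1.r0,T1.r1)
|TSO outcomes| = 3

T1.r0=0 T1.r1=0
T1.r0=0 T1.r1=1
T1.r0=1 T1.r1=1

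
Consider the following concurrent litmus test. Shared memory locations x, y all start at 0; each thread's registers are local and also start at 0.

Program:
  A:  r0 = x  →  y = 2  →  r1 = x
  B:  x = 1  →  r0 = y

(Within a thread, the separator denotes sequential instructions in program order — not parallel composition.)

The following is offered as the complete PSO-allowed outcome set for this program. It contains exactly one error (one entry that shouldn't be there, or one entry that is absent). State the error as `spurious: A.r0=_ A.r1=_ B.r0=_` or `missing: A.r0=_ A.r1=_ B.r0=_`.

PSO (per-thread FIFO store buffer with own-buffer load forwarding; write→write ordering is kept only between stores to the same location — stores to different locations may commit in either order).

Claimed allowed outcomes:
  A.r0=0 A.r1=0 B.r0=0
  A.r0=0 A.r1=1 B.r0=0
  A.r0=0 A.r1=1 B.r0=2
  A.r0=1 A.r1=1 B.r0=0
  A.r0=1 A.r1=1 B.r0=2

outcome vector order: (A.r0,A.r1,B.r0)
PSO: 6 outcomes — {0/0/0 0/0/2 0/1/0 0/1/2 1/1/0 1/1/2}
PSO∖claimed = {0/0/2}

missing: A.r0=0 A.r1=0 B.r0=2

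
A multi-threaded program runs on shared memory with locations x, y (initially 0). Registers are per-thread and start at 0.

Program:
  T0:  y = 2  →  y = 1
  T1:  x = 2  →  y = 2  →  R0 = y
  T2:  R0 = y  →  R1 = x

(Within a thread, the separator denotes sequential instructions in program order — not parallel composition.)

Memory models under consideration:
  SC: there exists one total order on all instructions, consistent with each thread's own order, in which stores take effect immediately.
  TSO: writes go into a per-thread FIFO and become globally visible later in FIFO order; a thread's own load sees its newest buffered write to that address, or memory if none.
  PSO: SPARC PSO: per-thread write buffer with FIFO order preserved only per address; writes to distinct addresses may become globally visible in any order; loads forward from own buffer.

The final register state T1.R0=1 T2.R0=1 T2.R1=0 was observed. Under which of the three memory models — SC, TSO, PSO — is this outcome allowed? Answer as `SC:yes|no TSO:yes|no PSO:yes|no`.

outcome vector order: (T1.R0,T2.R0,T2.R1)
under SC → (1,0,0), (1,0,2), (1,1,2), (1,2,0), (1,2,2), (2,0,0), (2,0,2), (2,1,0), (2,1,2), (2,2,0), (2,2,2)
under TSO → (1,0,0), (1,0,2), (1,1,2), (1,2,0), (1,2,2), (2,0,0), (2,0,2), (2,1,0), (2,1,2), (2,2,0), (2,2,2)
under PSO → (1,0,0), (1,0,2), (1,1,0), (1,1,2), (1,2,0), (1,2,2), (2,0,0), (2,0,2), (2,1,0), (2,1,2), (2,2,0), (2,2,2)
target (1,1,0) ∈ {PSO}

SC:no TSO:no PSO:yes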